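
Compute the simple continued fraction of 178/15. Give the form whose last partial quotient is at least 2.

178 = 11×15 + 13
15 = 1×13 + 2
13 = 6×2 + 1
2 = 2×1 + 0  (stop)
So 178/15 = [11; 1, 6, 2].

[11; 1, 6, 2]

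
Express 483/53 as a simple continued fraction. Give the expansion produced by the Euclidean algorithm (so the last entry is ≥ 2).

[9; 8, 1, 5]

483 = 9·53 + 6
53 = 8·6 + 5
6 = 1·5 + 1
5 = 5·1 + 0  (stop)
So 483/53 = [9; 8, 1, 5].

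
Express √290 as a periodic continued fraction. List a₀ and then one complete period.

[17; 34]

a₀ = ⌊√290⌋ = 17.
With m₀=0, d₀=1 and mₖ₊₁ = dₖaₖ − mₖ, dₖ₊₁ = (n − mₖ₊₁²)/dₖ, aₖ₊₁ = ⌊(a₀+mₖ₊₁)/dₖ₊₁⌋:
  k=1: m=17, d=1, a=34
d=1 and a=2a₀=34 at k=1, so the next step gives (m, d) = (17, 1) again — its k=1 value — and the period has length 1.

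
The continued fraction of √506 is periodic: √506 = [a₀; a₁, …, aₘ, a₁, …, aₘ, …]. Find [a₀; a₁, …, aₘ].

a₀ = ⌊√506⌋ = 22.

[22; 2, 44]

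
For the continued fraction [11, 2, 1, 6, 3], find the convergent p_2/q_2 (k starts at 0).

34/3

Using pₖ = aₖpₖ₋₁ + pₖ₋₂, qₖ = aₖqₖ₋₁ + qₖ₋₂ (with p₋₁=1, p₋₂=0, q₋₁=0, q₋₂=1):
  k=0: a=11, p=11, q=1
  k=1: a=2, p=23, q=2
  k=2: a=1, p=34, q=3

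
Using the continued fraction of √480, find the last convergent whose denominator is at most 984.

√480 = [21; 1, 9, 1, 42, …] (period length 4).
Convergents:
  p_0/q_0 = 21/1
  p_1/q_1 = 22/1
  p_2/q_2 = 219/10
  p_3/q_3 = 241/11
  p_4/q_4 = 10341/472
  p_5/q_5 = 10582/483
  p_6/q_6 = 105579/4819
q_5 = 483 ≤ 984 < 4819 = q_6, so the answer is 10582/483.

10582/483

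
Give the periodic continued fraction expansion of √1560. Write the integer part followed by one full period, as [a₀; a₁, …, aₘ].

[39; 2, 78]

a₀ = ⌊√1560⌋ = 39.
With m₀=0, d₀=1 and mₖ₊₁ = dₖaₖ − mₖ, dₖ₊₁ = (n − mₖ₊₁²)/dₖ, aₖ₊₁ = ⌊(a₀+mₖ₊₁)/dₖ₊₁⌋:
  k=1: m=39, d=39, a=2
  k=2: m=39, d=1, a=78
d=1 and a=2a₀=78 at k=2, so the next step gives (m, d) = (39, 39) again — its k=1 value — and the period has length 2.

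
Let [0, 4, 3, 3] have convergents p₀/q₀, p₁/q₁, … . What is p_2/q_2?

Using pₖ = aₖpₖ₋₁ + pₖ₋₂, qₖ = aₖqₖ₋₁ + qₖ₋₂ (with p₋₁=1, p₋₂=0, q₋₁=0, q₋₂=1):
  k=0: a=0, p=0, q=1
  k=1: a=4, p=1, q=4
  k=2: a=3, p=3, q=13

3/13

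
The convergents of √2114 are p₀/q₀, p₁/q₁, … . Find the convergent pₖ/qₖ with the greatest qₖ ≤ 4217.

192419/4185

√2114 = [45; 1, 44, 1, 90, …] (period length 4).
Convergents:
  p_0/q_0 = 45/1
  p_1/q_1 = 46/1
  p_2/q_2 = 2069/45
  p_3/q_3 = 2115/46
  p_4/q_4 = 192419/4185
  p_5/q_5 = 194534/4231
q_4 = 4185 ≤ 4217 < 4231 = q_5, so the answer is 192419/4185.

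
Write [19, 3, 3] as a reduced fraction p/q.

Using pₖ = aₖpₖ₋₁ + pₖ₋₂ and qₖ = aₖqₖ₋₁ + qₖ₋₂:
  k=0: a=19, p=19, q=1
  k=1: a=3, p=58, q=3
  k=2: a=3, p=193, q=10

193/10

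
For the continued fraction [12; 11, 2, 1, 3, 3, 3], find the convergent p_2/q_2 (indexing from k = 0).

278/23

Using pₖ = aₖpₖ₋₁ + pₖ₋₂, qₖ = aₖqₖ₋₁ + qₖ₋₂ (with p₋₁=1, p₋₂=0, q₋₁=0, q₋₂=1):
  k=0: a=12, p=12, q=1
  k=1: a=11, p=133, q=11
  k=2: a=2, p=278, q=23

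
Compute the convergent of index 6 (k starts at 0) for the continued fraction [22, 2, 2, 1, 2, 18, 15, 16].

Using pₖ = aₖpₖ₋₁ + pₖ₋₂, qₖ = aₖqₖ₋₁ + qₖ₋₂ (with p₋₁=1, p₋₂=0, q₋₁=0, q₋₂=1):
  k=0: a=22, p=22, q=1
  k=1: a=2, p=45, q=2
  k=2: a=2, p=112, q=5
  k=3: a=1, p=157, q=7
  k=4: a=2, p=426, q=19
  k=5: a=18, p=7825, q=349
  k=6: a=15, p=117801, q=5254

117801/5254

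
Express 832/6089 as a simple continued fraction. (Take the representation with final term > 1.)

[0; 7, 3, 7, 6, 6]

832 = 0×6089 + 832
6089 = 7×832 + 265
832 = 3×265 + 37
265 = 7×37 + 6
37 = 6×6 + 1
6 = 6×1 + 0  (stop)
So 832/6089 = [0; 7, 3, 7, 6, 6].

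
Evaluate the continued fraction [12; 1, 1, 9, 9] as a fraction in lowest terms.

Using pₖ = aₖpₖ₋₁ + pₖ₋₂ and qₖ = aₖqₖ₋₁ + qₖ₋₂:
  k=0: a=12, p=12, q=1
  k=1: a=1, p=13, q=1
  k=2: a=1, p=25, q=2
  k=3: a=9, p=238, q=19
  k=4: a=9, p=2167, q=173

2167/173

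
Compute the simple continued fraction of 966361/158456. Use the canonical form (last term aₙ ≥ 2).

[6; 10, 7, 12, 18, 3, 3]

966361 = 6·158456 + 15625
158456 = 10·15625 + 2206
15625 = 7·2206 + 183
2206 = 12·183 + 10
183 = 18·10 + 3
10 = 3·3 + 1
3 = 3·1 + 0  (stop)
So 966361/158456 = [6; 10, 7, 12, 18, 3, 3].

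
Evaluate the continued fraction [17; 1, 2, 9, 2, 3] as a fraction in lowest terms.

Fold from the inside: start with 3/1.
  2 + 1/3 = 7/3
  9 + 3/7 = 66/7
  2 + 7/66 = 139/66
  1 + 66/139 = 205/139
  17 + 139/205 = 3624/205

3624/205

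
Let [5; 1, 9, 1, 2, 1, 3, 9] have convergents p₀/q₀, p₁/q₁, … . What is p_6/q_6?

Using pₖ = aₖpₖ₋₁ + pₖ₋₂, qₖ = aₖqₖ₋₁ + qₖ₋₂ (with p₋₁=1, p₋₂=0, q₋₁=0, q₋₂=1):
  k=0: a=5, p=5, q=1
  k=1: a=1, p=6, q=1
  k=2: a=9, p=59, q=10
  k=3: a=1, p=65, q=11
  k=4: a=2, p=189, q=32
  k=5: a=1, p=254, q=43
  k=6: a=3, p=951, q=161

951/161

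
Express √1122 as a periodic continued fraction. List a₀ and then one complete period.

a₀ = ⌊√1122⌋ = 33.

[33; 2, 66]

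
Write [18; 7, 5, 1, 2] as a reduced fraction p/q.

Fold from the inside: start with 2/1.
  1 + 1/2 = 3/2
  5 + 2/3 = 17/3
  7 + 3/17 = 122/17
  18 + 17/122 = 2213/122

2213/122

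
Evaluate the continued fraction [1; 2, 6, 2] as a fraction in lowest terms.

Using pₖ = aₖpₖ₋₁ + pₖ₋₂ and qₖ = aₖqₖ₋₁ + qₖ₋₂:
  k=0: a=1, p=1, q=1
  k=1: a=2, p=3, q=2
  k=2: a=6, p=19, q=13
  k=3: a=2, p=41, q=28

41/28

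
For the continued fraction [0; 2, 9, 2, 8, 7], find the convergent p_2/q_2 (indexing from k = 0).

Using pₖ = aₖpₖ₋₁ + pₖ₋₂, qₖ = aₖqₖ₋₁ + qₖ₋₂ (with p₋₁=1, p₋₂=0, q₋₁=0, q₋₂=1):
  k=0: a=0, p=0, q=1
  k=1: a=2, p=1, q=2
  k=2: a=9, p=9, q=19

9/19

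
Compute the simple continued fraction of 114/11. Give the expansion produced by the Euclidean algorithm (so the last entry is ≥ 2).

114 = 10*11 + 4
11 = 2*4 + 3
4 = 1*3 + 1
3 = 3*1 + 0  (stop)
So 114/11 = [10; 2, 1, 3].

[10; 2, 1, 3]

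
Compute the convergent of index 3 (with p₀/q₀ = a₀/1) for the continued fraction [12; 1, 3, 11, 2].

Using pₖ = aₖpₖ₋₁ + pₖ₋₂, qₖ = aₖqₖ₋₁ + qₖ₋₂ (with p₋₁=1, p₋₂=0, q₋₁=0, q₋₂=1):
  k=0: a=12, p=12, q=1
  k=1: a=1, p=13, q=1
  k=2: a=3, p=51, q=4
  k=3: a=11, p=574, q=45

574/45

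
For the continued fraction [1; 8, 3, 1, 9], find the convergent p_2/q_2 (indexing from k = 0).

28/25

Using pₖ = aₖpₖ₋₁ + pₖ₋₂, qₖ = aₖqₖ₋₁ + qₖ₋₂ (with p₋₁=1, p₋₂=0, q₋₁=0, q₋₂=1):
  k=0: a=1, p=1, q=1
  k=1: a=8, p=9, q=8
  k=2: a=3, p=28, q=25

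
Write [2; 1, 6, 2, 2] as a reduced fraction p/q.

106/37

Fold from the inside: start with 2/1.
  2 + 1/2 = 5/2
  6 + 2/5 = 32/5
  1 + 5/32 = 37/32
  2 + 32/37 = 106/37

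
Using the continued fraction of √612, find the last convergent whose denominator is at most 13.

99/4

√612 = [24; 1, 2, 1, 4, 1, 2, 1, 48, …] (period length 8).
Convergents:
  p_0/q_0 = 24/1
  p_1/q_1 = 25/1
  p_2/q_2 = 74/3
  p_3/q_3 = 99/4
  p_4/q_4 = 470/19
q_3 = 4 ≤ 13 < 19 = q_4, so the answer is 99/4.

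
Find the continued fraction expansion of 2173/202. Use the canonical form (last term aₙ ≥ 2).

2173 = 10×202 + 153
202 = 1×153 + 49
153 = 3×49 + 6
49 = 8×6 + 1
6 = 6×1 + 0  (stop)
So 2173/202 = [10; 1, 3, 8, 6].

[10; 1, 3, 8, 6]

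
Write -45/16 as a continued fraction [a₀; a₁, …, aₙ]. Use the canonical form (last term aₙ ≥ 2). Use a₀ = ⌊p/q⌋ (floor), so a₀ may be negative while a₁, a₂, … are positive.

-45 = -3·16 + 3
16 = 5·3 + 1
3 = 3·1 + 0  (stop)
So -45/16 = [-3; 5, 3].

[-3; 5, 3]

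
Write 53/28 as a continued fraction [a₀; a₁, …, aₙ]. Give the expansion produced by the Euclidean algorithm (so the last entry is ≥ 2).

[1; 1, 8, 3]

53 = 1·28 + 25
28 = 1·25 + 3
25 = 8·3 + 1
3 = 3·1 + 0  (stop)
So 53/28 = [1; 1, 8, 3].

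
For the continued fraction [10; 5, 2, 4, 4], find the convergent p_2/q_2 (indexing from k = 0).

Using pₖ = aₖpₖ₋₁ + pₖ₋₂, qₖ = aₖqₖ₋₁ + qₖ₋₂ (with p₋₁=1, p₋₂=0, q₋₁=0, q₋₂=1):
  k=0: a=10, p=10, q=1
  k=1: a=5, p=51, q=5
  k=2: a=2, p=112, q=11

112/11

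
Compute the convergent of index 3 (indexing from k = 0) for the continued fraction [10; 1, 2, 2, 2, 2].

Using pₖ = aₖpₖ₋₁ + pₖ₋₂, qₖ = aₖqₖ₋₁ + qₖ₋₂ (with p₋₁=1, p₋₂=0, q₋₁=0, q₋₂=1):
  k=0: a=10, p=10, q=1
  k=1: a=1, p=11, q=1
  k=2: a=2, p=32, q=3
  k=3: a=2, p=75, q=7

75/7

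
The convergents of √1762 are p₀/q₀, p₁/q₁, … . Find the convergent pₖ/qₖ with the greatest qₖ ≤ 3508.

146287/3485

√1762 = [41; 1, 40, 1, 82, …] (period length 4).
Convergents:
  p_0/q_0 = 41/1
  p_1/q_1 = 42/1
  p_2/q_2 = 1721/41
  p_3/q_3 = 1763/42
  p_4/q_4 = 146287/3485
  p_5/q_5 = 148050/3527
q_4 = 3485 ≤ 3508 < 3527 = q_5, so the answer is 146287/3485.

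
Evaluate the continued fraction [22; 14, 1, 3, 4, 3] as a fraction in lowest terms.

17919/812

Using pₖ = aₖpₖ₋₁ + pₖ₋₂ and qₖ = aₖqₖ₋₁ + qₖ₋₂:
  k=0: a=22, p=22, q=1
  k=1: a=14, p=309, q=14
  k=2: a=1, p=331, q=15
  k=3: a=3, p=1302, q=59
  k=4: a=4, p=5539, q=251
  k=5: a=3, p=17919, q=812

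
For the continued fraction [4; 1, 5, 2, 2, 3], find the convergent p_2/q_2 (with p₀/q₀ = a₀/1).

Using pₖ = aₖpₖ₋₁ + pₖ₋₂, qₖ = aₖqₖ₋₁ + qₖ₋₂ (with p₋₁=1, p₋₂=0, q₋₁=0, q₋₂=1):
  k=0: a=4, p=4, q=1
  k=1: a=1, p=5, q=1
  k=2: a=5, p=29, q=6

29/6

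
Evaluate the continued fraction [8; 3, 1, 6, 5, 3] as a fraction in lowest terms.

3667/444

Fold from the inside: start with 3/1.
  5 + 1/3 = 16/3
  6 + 3/16 = 99/16
  1 + 16/99 = 115/99
  3 + 99/115 = 444/115
  8 + 115/444 = 3667/444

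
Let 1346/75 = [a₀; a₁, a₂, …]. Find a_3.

1

1346 = 17·75 + 71   →  a_0 = 17
75 = 1·71 + 4   →  a_1 = 1
71 = 17·4 + 3   →  a_2 = 17
4 = 1·3 + 1   →  a_3 = 1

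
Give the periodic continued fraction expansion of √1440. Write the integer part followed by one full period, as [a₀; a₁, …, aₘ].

a₀ = ⌊√1440⌋ = 37.
With m₀=0, d₀=1 and mₖ₊₁ = dₖaₖ − mₖ, dₖ₊₁ = (n − mₖ₊₁²)/dₖ, aₖ₊₁ = ⌊(a₀+mₖ₊₁)/dₖ₊₁⌋:
  k=1: m=37, d=71, a=1
  k=2: m=34, d=4, a=17
  k=3: m=34, d=71, a=1
  k=4: m=37, d=1, a=74
d=1 and a=2a₀=74 at k=4, so the next step gives (m, d) = (37, 71) again — its k=1 value — and the period has length 4.

[37; 1, 17, 1, 74]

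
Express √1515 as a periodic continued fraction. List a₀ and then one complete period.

[38; 1, 11, 1, 76]

a₀ = ⌊√1515⌋ = 38.
With m₀=0, d₀=1 and mₖ₊₁ = dₖaₖ − mₖ, dₖ₊₁ = (n − mₖ₊₁²)/dₖ, aₖ₊₁ = ⌊(a₀+mₖ₊₁)/dₖ₊₁⌋:
  k=1: m=38, d=71, a=1
  k=2: m=33, d=6, a=11
  k=3: m=33, d=71, a=1
  k=4: m=38, d=1, a=76
d=1 and a=2a₀=76 at k=4, so the next step gives (m, d) = (38, 71) again — its k=1 value — and the period has length 4.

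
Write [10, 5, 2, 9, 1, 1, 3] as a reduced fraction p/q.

Using pₖ = aₖpₖ₋₁ + pₖ₋₂ and qₖ = aₖqₖ₋₁ + qₖ₋₂:
  k=0: a=10, p=10, q=1
  k=1: a=5, p=51, q=5
  k=2: a=2, p=112, q=11
  k=3: a=9, p=1059, q=104
  k=4: a=1, p=1171, q=115
  k=5: a=1, p=2230, q=219
  k=6: a=3, p=7861, q=772

7861/772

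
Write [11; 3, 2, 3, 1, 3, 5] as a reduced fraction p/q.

Fold from the inside: start with 5/1.
  3 + 1/5 = 16/5
  1 + 5/16 = 21/16
  3 + 16/21 = 79/21
  2 + 21/79 = 179/79
  3 + 79/179 = 616/179
  11 + 179/616 = 6955/616

6955/616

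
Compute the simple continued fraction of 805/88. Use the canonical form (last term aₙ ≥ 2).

805 = 9×88 + 13
88 = 6×13 + 10
13 = 1×10 + 3
10 = 3×3 + 1
3 = 3×1 + 0  (stop)
So 805/88 = [9; 6, 1, 3, 3].

[9; 6, 1, 3, 3]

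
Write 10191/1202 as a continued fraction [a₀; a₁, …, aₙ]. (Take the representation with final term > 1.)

[8; 2, 11, 17, 3]

10191 = 8×1202 + 575
1202 = 2×575 + 52
575 = 11×52 + 3
52 = 17×3 + 1
3 = 3×1 + 0  (stop)
So 10191/1202 = [8; 2, 11, 17, 3].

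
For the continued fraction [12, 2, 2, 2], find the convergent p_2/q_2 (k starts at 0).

Using pₖ = aₖpₖ₋₁ + pₖ₋₂, qₖ = aₖqₖ₋₁ + qₖ₋₂ (with p₋₁=1, p₋₂=0, q₋₁=0, q₋₂=1):
  k=0: a=12, p=12, q=1
  k=1: a=2, p=25, q=2
  k=2: a=2, p=62, q=5

62/5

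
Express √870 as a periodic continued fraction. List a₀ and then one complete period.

a₀ = ⌊√870⌋ = 29.

[29; 2, 58]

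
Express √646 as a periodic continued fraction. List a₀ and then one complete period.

[25; 2, 2, 2, 50]

a₀ = ⌊√646⌋ = 25.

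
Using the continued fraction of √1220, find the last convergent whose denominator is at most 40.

489/14

√1220 = [34; 1, 12, 1, 68, …] (period length 4).
Convergents:
  p_0/q_0 = 34/1
  p_1/q_1 = 35/1
  p_2/q_2 = 454/13
  p_3/q_3 = 489/14
  p_4/q_4 = 33706/965
q_3 = 14 ≤ 40 < 965 = q_4, so the answer is 489/14.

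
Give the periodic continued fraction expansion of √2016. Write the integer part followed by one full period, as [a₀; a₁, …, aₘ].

a₀ = ⌊√2016⌋ = 44.

[44; 1, 8, 1, 88]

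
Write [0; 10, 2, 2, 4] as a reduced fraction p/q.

22/229

Using pₖ = aₖpₖ₋₁ + pₖ₋₂ and qₖ = aₖqₖ₋₁ + qₖ₋₂:
  k=0: a=0, p=0, q=1
  k=1: a=10, p=1, q=10
  k=2: a=2, p=2, q=21
  k=3: a=2, p=5, q=52
  k=4: a=4, p=22, q=229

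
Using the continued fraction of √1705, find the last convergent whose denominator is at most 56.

√1705 = [41; 3, 2, 3, 82, …] (period length 4).
Convergents:
  p_0/q_0 = 41/1
  p_1/q_1 = 124/3
  p_2/q_2 = 289/7
  p_3/q_3 = 991/24
  p_4/q_4 = 81551/1975
q_3 = 24 ≤ 56 < 1975 = q_4, so the answer is 991/24.

991/24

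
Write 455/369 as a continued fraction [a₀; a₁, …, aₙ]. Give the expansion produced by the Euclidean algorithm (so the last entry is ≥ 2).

455 = 1*369 + 86
369 = 4*86 + 25
86 = 3*25 + 11
25 = 2*11 + 3
11 = 3*3 + 2
3 = 1*2 + 1
2 = 2*1 + 0  (stop)
So 455/369 = [1; 4, 3, 2, 3, 1, 2].

[1; 4, 3, 2, 3, 1, 2]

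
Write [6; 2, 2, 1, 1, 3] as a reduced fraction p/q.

Fold from the inside: start with 3/1.
  1 + 1/3 = 4/3
  1 + 3/4 = 7/4
  2 + 4/7 = 18/7
  2 + 7/18 = 43/18
  6 + 18/43 = 276/43

276/43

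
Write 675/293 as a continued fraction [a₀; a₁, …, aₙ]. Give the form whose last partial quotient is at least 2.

[2; 3, 3, 2, 2, 1, 3]

675 = 2×293 + 89
293 = 3×89 + 26
89 = 3×26 + 11
26 = 2×11 + 4
11 = 2×4 + 3
4 = 1×3 + 1
3 = 3×1 + 0  (stop)
So 675/293 = [2; 3, 3, 2, 2, 1, 3].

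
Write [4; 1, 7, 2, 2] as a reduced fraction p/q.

205/42

Fold from the inside: start with 2/1.
  2 + 1/2 = 5/2
  7 + 2/5 = 37/5
  1 + 5/37 = 42/37
  4 + 37/42 = 205/42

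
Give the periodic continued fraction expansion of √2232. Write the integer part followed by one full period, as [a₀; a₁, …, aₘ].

a₀ = ⌊√2232⌋ = 47.
With m₀=0, d₀=1 and mₖ₊₁ = dₖaₖ − mₖ, dₖ₊₁ = (n − mₖ₊₁²)/dₖ, aₖ₊₁ = ⌊(a₀+mₖ₊₁)/dₖ₊₁⌋:
  k=1: m=47, d=23, a=4
  k=2: m=45, d=9, a=10
  k=3: m=45, d=23, a=4
  k=4: m=47, d=1, a=94
d=1 and a=2a₀=94 at k=4, so the next step gives (m, d) = (47, 23) again — its k=1 value — and the period has length 4.

[47; 4, 10, 4, 94]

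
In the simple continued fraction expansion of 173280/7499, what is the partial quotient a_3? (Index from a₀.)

173280 = 23·7499 + 803   →  a_0 = 23
7499 = 9·803 + 272   →  a_1 = 9
803 = 2·272 + 259   →  a_2 = 2
272 = 1·259 + 13   →  a_3 = 1

1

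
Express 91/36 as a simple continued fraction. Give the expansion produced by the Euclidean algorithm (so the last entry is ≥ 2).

[2; 1, 1, 8, 2]

91 = 2×36 + 19
36 = 1×19 + 17
19 = 1×17 + 2
17 = 8×2 + 1
2 = 2×1 + 0  (stop)
So 91/36 = [2; 1, 1, 8, 2].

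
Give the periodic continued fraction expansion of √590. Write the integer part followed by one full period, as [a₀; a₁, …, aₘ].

a₀ = ⌊√590⌋ = 24.

[24; 3, 2, 4, 2, 3, 48]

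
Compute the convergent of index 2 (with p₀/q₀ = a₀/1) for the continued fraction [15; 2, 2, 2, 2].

Using pₖ = aₖpₖ₋₁ + pₖ₋₂, qₖ = aₖqₖ₋₁ + qₖ₋₂ (with p₋₁=1, p₋₂=0, q₋₁=0, q₋₂=1):
  k=0: a=15, p=15, q=1
  k=1: a=2, p=31, q=2
  k=2: a=2, p=77, q=5

77/5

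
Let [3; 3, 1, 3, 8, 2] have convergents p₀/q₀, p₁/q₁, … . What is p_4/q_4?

405/124

Using pₖ = aₖpₖ₋₁ + pₖ₋₂, qₖ = aₖqₖ₋₁ + qₖ₋₂ (with p₋₁=1, p₋₂=0, q₋₁=0, q₋₂=1):
  k=0: a=3, p=3, q=1
  k=1: a=3, p=10, q=3
  k=2: a=1, p=13, q=4
  k=3: a=3, p=49, q=15
  k=4: a=8, p=405, q=124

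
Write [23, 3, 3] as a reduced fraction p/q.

233/10

Fold from the inside: start with 3/1.
  3 + 1/3 = 10/3
  23 + 3/10 = 233/10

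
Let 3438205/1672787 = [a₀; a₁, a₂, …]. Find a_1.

3438205 = 2·1672787 + 92631   →  a_0 = 2
1672787 = 18·92631 + 5429   →  a_1 = 18

18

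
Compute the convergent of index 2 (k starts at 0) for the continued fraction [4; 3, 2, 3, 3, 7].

Using pₖ = aₖpₖ₋₁ + pₖ₋₂, qₖ = aₖqₖ₋₁ + qₖ₋₂ (with p₋₁=1, p₋₂=0, q₋₁=0, q₋₂=1):
  k=0: a=4, p=4, q=1
  k=1: a=3, p=13, q=3
  k=2: a=2, p=30, q=7

30/7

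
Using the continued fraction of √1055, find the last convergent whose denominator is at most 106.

1689/52

√1055 = [32; 2, 12, 2, 64, …] (period length 4).
Convergents:
  p_0/q_0 = 32/1
  p_1/q_1 = 65/2
  p_2/q_2 = 812/25
  p_3/q_3 = 1689/52
  p_4/q_4 = 108908/3353
q_3 = 52 ≤ 106 < 3353 = q_4, so the answer is 1689/52.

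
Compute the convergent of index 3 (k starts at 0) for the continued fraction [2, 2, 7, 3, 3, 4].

Using pₖ = aₖpₖ₋₁ + pₖ₋₂, qₖ = aₖqₖ₋₁ + qₖ₋₂ (with p₋₁=1, p₋₂=0, q₋₁=0, q₋₂=1):
  k=0: a=2, p=2, q=1
  k=1: a=2, p=5, q=2
  k=2: a=7, p=37, q=15
  k=3: a=3, p=116, q=47

116/47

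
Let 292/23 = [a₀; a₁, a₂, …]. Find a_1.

1

292 = 12·23 + 16   →  a_0 = 12
23 = 1·16 + 7   →  a_1 = 1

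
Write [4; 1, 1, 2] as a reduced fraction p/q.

23/5

Fold from the inside: start with 2/1.
  1 + 1/2 = 3/2
  1 + 2/3 = 5/3
  4 + 3/5 = 23/5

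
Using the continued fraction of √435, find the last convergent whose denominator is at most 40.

√435 = [20; 1, 5, 1, 40, …] (period length 4).
Convergents:
  p_0/q_0 = 20/1
  p_1/q_1 = 21/1
  p_2/q_2 = 125/6
  p_3/q_3 = 146/7
  p_4/q_4 = 5965/286
q_3 = 7 ≤ 40 < 286 = q_4, so the answer is 146/7.

146/7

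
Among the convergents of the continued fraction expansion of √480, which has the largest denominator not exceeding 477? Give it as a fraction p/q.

√480 = [21; 1, 9, 1, 42, …] (period length 4).
Convergents:
  p_0/q_0 = 21/1
  p_1/q_1 = 22/1
  p_2/q_2 = 219/10
  p_3/q_3 = 241/11
  p_4/q_4 = 10341/472
  p_5/q_5 = 10582/483
q_4 = 472 ≤ 477 < 483 = q_5, so the answer is 10341/472.

10341/472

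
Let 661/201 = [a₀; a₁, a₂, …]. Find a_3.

661 = 3·201 + 58   →  a_0 = 3
201 = 3·58 + 27   →  a_1 = 3
58 = 2·27 + 4   →  a_2 = 2
27 = 6·4 + 3   →  a_3 = 6

6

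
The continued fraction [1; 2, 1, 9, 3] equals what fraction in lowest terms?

Using pₖ = aₖpₖ₋₁ + pₖ₋₂ and qₖ = aₖqₖ₋₁ + qₖ₋₂:
  k=0: a=1, p=1, q=1
  k=1: a=2, p=3, q=2
  k=2: a=1, p=4, q=3
  k=3: a=9, p=39, q=29
  k=4: a=3, p=121, q=90

121/90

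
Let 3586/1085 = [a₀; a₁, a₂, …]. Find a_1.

3

3586 = 3·1085 + 331   →  a_0 = 3
1085 = 3·331 + 92   →  a_1 = 3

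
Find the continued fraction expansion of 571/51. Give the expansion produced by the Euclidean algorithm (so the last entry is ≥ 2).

571 = 11*51 + 10
51 = 5*10 + 1
10 = 10*1 + 0  (stop)
So 571/51 = [11; 5, 10].

[11; 5, 10]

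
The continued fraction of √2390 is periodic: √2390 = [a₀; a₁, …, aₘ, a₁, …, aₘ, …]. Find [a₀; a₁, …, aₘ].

a₀ = ⌊√2390⌋ = 48.

[48; 1, 7, 1, 8, 1, 7, 1, 96]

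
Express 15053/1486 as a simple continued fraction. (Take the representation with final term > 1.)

[10; 7, 1, 2, 3, 19]

15053 = 10·1486 + 193
1486 = 7·193 + 135
193 = 1·135 + 58
135 = 2·58 + 19
58 = 3·19 + 1
19 = 19·1 + 0  (stop)
So 15053/1486 = [10; 7, 1, 2, 3, 19].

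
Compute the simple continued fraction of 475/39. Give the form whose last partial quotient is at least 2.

475 = 12×39 + 7
39 = 5×7 + 4
7 = 1×4 + 3
4 = 1×3 + 1
3 = 3×1 + 0  (stop)
So 475/39 = [12; 5, 1, 1, 3].

[12; 5, 1, 1, 3]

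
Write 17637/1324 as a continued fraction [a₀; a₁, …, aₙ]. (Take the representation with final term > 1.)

[13; 3, 8, 1, 2, 16]

17637 = 13×1324 + 425
1324 = 3×425 + 49
425 = 8×49 + 33
49 = 1×33 + 16
33 = 2×16 + 1
16 = 16×1 + 0  (stop)
So 17637/1324 = [13; 3, 8, 1, 2, 16].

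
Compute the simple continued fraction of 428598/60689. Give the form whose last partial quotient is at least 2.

[7; 16, 13, 16, 18]

428598 = 7×60689 + 3775
60689 = 16×3775 + 289
3775 = 13×289 + 18
289 = 16×18 + 1
18 = 18×1 + 0  (stop)
So 428598/60689 = [7; 16, 13, 16, 18].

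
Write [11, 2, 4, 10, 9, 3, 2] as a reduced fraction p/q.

69166/6043

Fold from the inside: start with 2/1.
  3 + 1/2 = 7/2
  9 + 2/7 = 65/7
  10 + 7/65 = 657/65
  4 + 65/657 = 2693/657
  2 + 657/2693 = 6043/2693
  11 + 2693/6043 = 69166/6043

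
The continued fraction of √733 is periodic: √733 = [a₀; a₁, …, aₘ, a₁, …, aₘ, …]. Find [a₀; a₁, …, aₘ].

a₀ = ⌊√733⌋ = 27.
With m₀=0, d₀=1 and mₖ₊₁ = dₖaₖ − mₖ, dₖ₊₁ = (n − mₖ₊₁²)/dₖ, aₖ₊₁ = ⌊(a₀+mₖ₊₁)/dₖ₊₁⌋:
  k=1: m=27, d=4, a=13
  k=2: m=25, d=27, a=1
  k=3: m=2, d=27, a=1
  k=4: m=25, d=4, a=13
  k=5: m=27, d=1, a=54
d=1 and a=2a₀=54 at k=5, so the next step gives (m, d) = (27, 4) again — its k=1 value — and the period has length 5.

[27; 13, 1, 1, 13, 54]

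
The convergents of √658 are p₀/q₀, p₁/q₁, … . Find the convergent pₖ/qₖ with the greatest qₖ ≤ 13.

77/3

√658 = [25; 1, 1, 1, 6, 1, 1, 1, 50, …] (period length 8).
Convergents:
  p_0/q_0 = 25/1
  p_1/q_1 = 26/1
  p_2/q_2 = 51/2
  p_3/q_3 = 77/3
  p_4/q_4 = 513/20
q_3 = 3 ≤ 13 < 20 = q_4, so the answer is 77/3.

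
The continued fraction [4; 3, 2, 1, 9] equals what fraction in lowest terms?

417/97

Using pₖ = aₖpₖ₋₁ + pₖ₋₂ and qₖ = aₖqₖ₋₁ + qₖ₋₂:
  k=0: a=4, p=4, q=1
  k=1: a=3, p=13, q=3
  k=2: a=2, p=30, q=7
  k=3: a=1, p=43, q=10
  k=4: a=9, p=417, q=97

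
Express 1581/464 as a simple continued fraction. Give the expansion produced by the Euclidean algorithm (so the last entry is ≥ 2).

1581 = 3·464 + 189
464 = 2·189 + 86
189 = 2·86 + 17
86 = 5·17 + 1
17 = 17·1 + 0  (stop)
So 1581/464 = [3; 2, 2, 5, 17].

[3; 2, 2, 5, 17]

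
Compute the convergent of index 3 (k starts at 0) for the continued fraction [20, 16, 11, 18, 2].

64239/3202

Using pₖ = aₖpₖ₋₁ + pₖ₋₂, qₖ = aₖqₖ₋₁ + qₖ₋₂ (with p₋₁=1, p₋₂=0, q₋₁=0, q₋₂=1):
  k=0: a=20, p=20, q=1
  k=1: a=16, p=321, q=16
  k=2: a=11, p=3551, q=177
  k=3: a=18, p=64239, q=3202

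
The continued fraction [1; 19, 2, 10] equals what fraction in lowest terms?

Using pₖ = aₖpₖ₋₁ + pₖ₋₂ and qₖ = aₖqₖ₋₁ + qₖ₋₂:
  k=0: a=1, p=1, q=1
  k=1: a=19, p=20, q=19
  k=2: a=2, p=41, q=39
  k=3: a=10, p=430, q=409

430/409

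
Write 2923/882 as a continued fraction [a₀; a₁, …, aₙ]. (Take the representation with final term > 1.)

[3; 3, 5, 2, 3, 7]

2923 = 3×882 + 277
882 = 3×277 + 51
277 = 5×51 + 22
51 = 2×22 + 7
22 = 3×7 + 1
7 = 7×1 + 0  (stop)
So 2923/882 = [3; 3, 5, 2, 3, 7].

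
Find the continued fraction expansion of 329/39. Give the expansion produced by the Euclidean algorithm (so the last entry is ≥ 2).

329 = 8·39 + 17
39 = 2·17 + 5
17 = 3·5 + 2
5 = 2·2 + 1
2 = 2·1 + 0  (stop)
So 329/39 = [8; 2, 3, 2, 2].

[8; 2, 3, 2, 2]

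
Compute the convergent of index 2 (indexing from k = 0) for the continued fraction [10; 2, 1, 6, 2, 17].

31/3

Using pₖ = aₖpₖ₋₁ + pₖ₋₂, qₖ = aₖqₖ₋₁ + qₖ₋₂ (with p₋₁=1, p₋₂=0, q₋₁=0, q₋₂=1):
  k=0: a=10, p=10, q=1
  k=1: a=2, p=21, q=2
  k=2: a=1, p=31, q=3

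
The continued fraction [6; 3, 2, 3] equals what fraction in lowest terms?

Fold from the inside: start with 3/1.
  2 + 1/3 = 7/3
  3 + 3/7 = 24/7
  6 + 7/24 = 151/24

151/24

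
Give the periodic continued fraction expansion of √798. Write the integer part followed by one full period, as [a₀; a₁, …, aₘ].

[28; 4, 56]

a₀ = ⌊√798⌋ = 28.
With m₀=0, d₀=1 and mₖ₊₁ = dₖaₖ − mₖ, dₖ₊₁ = (n − mₖ₊₁²)/dₖ, aₖ₊₁ = ⌊(a₀+mₖ₊₁)/dₖ₊₁⌋:
  k=1: m=28, d=14, a=4
  k=2: m=28, d=1, a=56
d=1 and a=2a₀=56 at k=2, so the next step gives (m, d) = (28, 14) again — its k=1 value — and the period has length 2.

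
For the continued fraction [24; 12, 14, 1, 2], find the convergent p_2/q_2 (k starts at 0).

Using pₖ = aₖpₖ₋₁ + pₖ₋₂, qₖ = aₖqₖ₋₁ + qₖ₋₂ (with p₋₁=1, p₋₂=0, q₋₁=0, q₋₂=1):
  k=0: a=24, p=24, q=1
  k=1: a=12, p=289, q=12
  k=2: a=14, p=4070, q=169

4070/169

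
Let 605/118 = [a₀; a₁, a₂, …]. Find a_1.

7

605 = 5·118 + 15   →  a_0 = 5
118 = 7·15 + 13   →  a_1 = 7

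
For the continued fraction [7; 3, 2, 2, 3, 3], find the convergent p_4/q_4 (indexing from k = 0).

423/58

Using pₖ = aₖpₖ₋₁ + pₖ₋₂, qₖ = aₖqₖ₋₁ + qₖ₋₂ (with p₋₁=1, p₋₂=0, q₋₁=0, q₋₂=1):
  k=0: a=7, p=7, q=1
  k=1: a=3, p=22, q=3
  k=2: a=2, p=51, q=7
  k=3: a=2, p=124, q=17
  k=4: a=3, p=423, q=58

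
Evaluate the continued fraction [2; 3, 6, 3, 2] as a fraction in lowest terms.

Using pₖ = aₖpₖ₋₁ + pₖ₋₂ and qₖ = aₖqₖ₋₁ + qₖ₋₂:
  k=0: a=2, p=2, q=1
  k=1: a=3, p=7, q=3
  k=2: a=6, p=44, q=19
  k=3: a=3, p=139, q=60
  k=4: a=2, p=322, q=139

322/139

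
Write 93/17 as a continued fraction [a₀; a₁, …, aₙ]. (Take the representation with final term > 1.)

[5; 2, 8]

93 = 5×17 + 8
17 = 2×8 + 1
8 = 8×1 + 0  (stop)
So 93/17 = [5; 2, 8].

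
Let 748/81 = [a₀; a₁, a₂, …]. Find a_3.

1

748 = 9·81 + 19   →  a_0 = 9
81 = 4·19 + 5   →  a_1 = 4
19 = 3·5 + 4   →  a_2 = 3
5 = 1·4 + 1   →  a_3 = 1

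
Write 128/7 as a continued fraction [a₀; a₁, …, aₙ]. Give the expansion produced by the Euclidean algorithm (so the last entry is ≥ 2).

[18; 3, 2]

128 = 18*7 + 2
7 = 3*2 + 1
2 = 2*1 + 0  (stop)
So 128/7 = [18; 3, 2].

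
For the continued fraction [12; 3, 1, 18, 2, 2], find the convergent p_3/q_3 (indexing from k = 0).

919/75

Using pₖ = aₖpₖ₋₁ + pₖ₋₂, qₖ = aₖqₖ₋₁ + qₖ₋₂ (with p₋₁=1, p₋₂=0, q₋₁=0, q₋₂=1):
  k=0: a=12, p=12, q=1
  k=1: a=3, p=37, q=3
  k=2: a=1, p=49, q=4
  k=3: a=18, p=919, q=75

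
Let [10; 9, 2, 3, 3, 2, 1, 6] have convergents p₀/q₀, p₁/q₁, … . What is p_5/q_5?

Using pₖ = aₖpₖ₋₁ + pₖ₋₂, qₖ = aₖqₖ₋₁ + qₖ₋₂ (with p₋₁=1, p₋₂=0, q₋₁=0, q₋₂=1):
  k=0: a=10, p=10, q=1
  k=1: a=9, p=91, q=9
  k=2: a=2, p=192, q=19
  k=3: a=3, p=667, q=66
  k=4: a=3, p=2193, q=217
  k=5: a=2, p=5053, q=500

5053/500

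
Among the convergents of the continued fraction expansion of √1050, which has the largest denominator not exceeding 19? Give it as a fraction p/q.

√1050 = [32; 2, 2, 10, 2, 2, 64, …] (period length 6).
Convergents:
  p_0/q_0 = 32/1
  p_1/q_1 = 65/2
  p_2/q_2 = 162/5
  p_3/q_3 = 1685/52
q_2 = 5 ≤ 19 < 52 = q_3, so the answer is 162/5.

162/5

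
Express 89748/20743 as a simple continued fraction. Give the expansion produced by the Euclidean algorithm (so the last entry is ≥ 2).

89748 = 4*20743 + 6776
20743 = 3*6776 + 415
6776 = 16*415 + 136
415 = 3*136 + 7
136 = 19*7 + 3
7 = 2*3 + 1
3 = 3*1 + 0  (stop)
So 89748/20743 = [4; 3, 16, 3, 19, 2, 3].

[4; 3, 16, 3, 19, 2, 3]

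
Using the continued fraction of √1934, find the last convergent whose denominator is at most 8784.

√1934 = [43; 1, 42, 1, 86, …] (period length 4).
Convergents:
  p_0/q_0 = 43/1
  p_1/q_1 = 44/1
  p_2/q_2 = 1891/43
  p_3/q_3 = 1935/44
  p_4/q_4 = 168301/3827
  p_5/q_5 = 170236/3871
  p_6/q_6 = 7318213/166409
q_5 = 3871 ≤ 8784 < 166409 = q_6, so the answer is 170236/3871.

170236/3871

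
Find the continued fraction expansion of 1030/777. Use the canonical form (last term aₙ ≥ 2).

1030 = 1·777 + 253
777 = 3·253 + 18
253 = 14·18 + 1
18 = 18·1 + 0  (stop)
So 1030/777 = [1; 3, 14, 18].

[1; 3, 14, 18]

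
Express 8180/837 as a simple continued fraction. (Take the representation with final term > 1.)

[9; 1, 3, 2, 2, 7, 5]

8180 = 9·837 + 647
837 = 1·647 + 190
647 = 3·190 + 77
190 = 2·77 + 36
77 = 2·36 + 5
36 = 7·5 + 1
5 = 5·1 + 0  (stop)
So 8180/837 = [9; 1, 3, 2, 2, 7, 5].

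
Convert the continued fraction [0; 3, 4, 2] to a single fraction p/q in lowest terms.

Fold from the inside: start with 2/1.
  4 + 1/2 = 9/2
  3 + 2/9 = 29/9
  0 + 9/29 = 9/29

9/29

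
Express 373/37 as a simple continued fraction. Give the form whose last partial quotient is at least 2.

373 = 10·37 + 3
37 = 12·3 + 1
3 = 3·1 + 0  (stop)
So 373/37 = [10; 12, 3].

[10; 12, 3]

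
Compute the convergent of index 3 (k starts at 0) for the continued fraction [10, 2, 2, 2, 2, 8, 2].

Using pₖ = aₖpₖ₋₁ + pₖ₋₂, qₖ = aₖqₖ₋₁ + qₖ₋₂ (with p₋₁=1, p₋₂=0, q₋₁=0, q₋₂=1):
  k=0: a=10, p=10, q=1
  k=1: a=2, p=21, q=2
  k=2: a=2, p=52, q=5
  k=3: a=2, p=125, q=12

125/12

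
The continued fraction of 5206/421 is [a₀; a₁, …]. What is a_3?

5206 = 12·421 + 154   →  a_0 = 12
421 = 2·154 + 113   →  a_1 = 2
154 = 1·113 + 41   →  a_2 = 1
113 = 2·41 + 31   →  a_3 = 2

2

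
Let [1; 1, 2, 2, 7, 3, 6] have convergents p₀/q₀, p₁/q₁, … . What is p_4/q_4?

Using pₖ = aₖpₖ₋₁ + pₖ₋₂, qₖ = aₖqₖ₋₁ + qₖ₋₂ (with p₋₁=1, p₋₂=0, q₋₁=0, q₋₂=1):
  k=0: a=1, p=1, q=1
  k=1: a=1, p=2, q=1
  k=2: a=2, p=5, q=3
  k=3: a=2, p=12, q=7
  k=4: a=7, p=89, q=52

89/52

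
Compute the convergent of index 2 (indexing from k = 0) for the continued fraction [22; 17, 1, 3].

397/18

Using pₖ = aₖpₖ₋₁ + pₖ₋₂, qₖ = aₖqₖ₋₁ + qₖ₋₂ (with p₋₁=1, p₋₂=0, q₋₁=0, q₋₂=1):
  k=0: a=22, p=22, q=1
  k=1: a=17, p=375, q=17
  k=2: a=1, p=397, q=18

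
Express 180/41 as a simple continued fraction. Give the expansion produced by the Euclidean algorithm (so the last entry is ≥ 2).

180 = 4*41 + 16
41 = 2*16 + 9
16 = 1*9 + 7
9 = 1*7 + 2
7 = 3*2 + 1
2 = 2*1 + 0  (stop)
So 180/41 = [4; 2, 1, 1, 3, 2].

[4; 2, 1, 1, 3, 2]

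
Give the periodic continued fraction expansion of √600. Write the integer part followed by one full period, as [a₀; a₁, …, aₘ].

[24; 2, 48]

a₀ = ⌊√600⌋ = 24.
With m₀=0, d₀=1 and mₖ₊₁ = dₖaₖ − mₖ, dₖ₊₁ = (n − mₖ₊₁²)/dₖ, aₖ₊₁ = ⌊(a₀+mₖ₊₁)/dₖ₊₁⌋:
  k=1: m=24, d=24, a=2
  k=2: m=24, d=1, a=48
d=1 and a=2a₀=48 at k=2, so the next step gives (m, d) = (24, 24) again — its k=1 value — and the period has length 2.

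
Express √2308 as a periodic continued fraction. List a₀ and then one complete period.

[48; 24, 96]

a₀ = ⌊√2308⌋ = 48.
With m₀=0, d₀=1 and mₖ₊₁ = dₖaₖ − mₖ, dₖ₊₁ = (n − mₖ₊₁²)/dₖ, aₖ₊₁ = ⌊(a₀+mₖ₊₁)/dₖ₊₁⌋:
  k=1: m=48, d=4, a=24
  k=2: m=48, d=1, a=96
d=1 and a=2a₀=96 at k=2, so the next step gives (m, d) = (48, 4) again — its k=1 value — and the period has length 2.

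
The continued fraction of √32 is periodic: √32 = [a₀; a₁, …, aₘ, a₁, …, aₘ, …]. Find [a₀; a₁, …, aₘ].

a₀ = ⌊√32⌋ = 5.
With m₀=0, d₀=1 and mₖ₊₁ = dₖaₖ − mₖ, dₖ₊₁ = (n − mₖ₊₁²)/dₖ, aₖ₊₁ = ⌊(a₀+mₖ₊₁)/dₖ₊₁⌋:
  k=1: m=5, d=7, a=1
  k=2: m=2, d=4, a=1
  k=3: m=2, d=7, a=1
  k=4: m=5, d=1, a=10
d=1 and a=2a₀=10 at k=4, so the next step gives (m, d) = (5, 7) again — its k=1 value — and the period has length 4.

[5; 1, 1, 1, 10]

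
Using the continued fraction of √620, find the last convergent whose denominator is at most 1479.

12425/499

√620 = [24; 1, 8, 1, 48, …] (period length 4).
Convergents:
  p_0/q_0 = 24/1
  p_1/q_1 = 25/1
  p_2/q_2 = 224/9
  p_3/q_3 = 249/10
  p_4/q_4 = 12176/489
  p_5/q_5 = 12425/499
  p_6/q_6 = 111576/4481
q_5 = 499 ≤ 1479 < 4481 = q_6, so the answer is 12425/499.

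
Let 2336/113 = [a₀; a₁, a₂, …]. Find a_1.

2336 = 20·113 + 76   →  a_0 = 20
113 = 1·76 + 37   →  a_1 = 1

1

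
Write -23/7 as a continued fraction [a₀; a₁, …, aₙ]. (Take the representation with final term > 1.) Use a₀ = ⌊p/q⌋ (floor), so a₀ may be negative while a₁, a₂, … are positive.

[-4; 1, 2, 2]

-23 = -4·7 + 5
7 = 1·5 + 2
5 = 2·2 + 1
2 = 2·1 + 0  (stop)
So -23/7 = [-4; 1, 2, 2].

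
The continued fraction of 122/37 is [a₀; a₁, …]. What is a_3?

1

122 = 3·37 + 11   →  a_0 = 3
37 = 3·11 + 4   →  a_1 = 3
11 = 2·4 + 3   →  a_2 = 2
4 = 1·3 + 1   →  a_3 = 1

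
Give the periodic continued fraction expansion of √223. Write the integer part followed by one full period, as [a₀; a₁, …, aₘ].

[14; 1, 13, 1, 28]

a₀ = ⌊√223⌋ = 14.
With m₀=0, d₀=1 and mₖ₊₁ = dₖaₖ − mₖ, dₖ₊₁ = (n − mₖ₊₁²)/dₖ, aₖ₊₁ = ⌊(a₀+mₖ₊₁)/dₖ₊₁⌋:
  k=1: m=14, d=27, a=1
  k=2: m=13, d=2, a=13
  k=3: m=13, d=27, a=1
  k=4: m=14, d=1, a=28
d=1 and a=2a₀=28 at k=4, so the next step gives (m, d) = (14, 27) again — its k=1 value — and the period has length 4.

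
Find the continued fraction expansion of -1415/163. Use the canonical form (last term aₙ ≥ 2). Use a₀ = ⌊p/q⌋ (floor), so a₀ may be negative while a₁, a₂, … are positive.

[-9; 3, 7, 2, 3]

-1415 = -9*163 + 52
163 = 3*52 + 7
52 = 7*7 + 3
7 = 2*3 + 1
3 = 3*1 + 0  (stop)
So -1415/163 = [-9; 3, 7, 2, 3].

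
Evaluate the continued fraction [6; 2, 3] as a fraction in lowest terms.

Fold from the inside: start with 3/1.
  2 + 1/3 = 7/3
  6 + 3/7 = 45/7

45/7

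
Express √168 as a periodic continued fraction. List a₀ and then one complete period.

[12; 1, 24]

a₀ = ⌊√168⌋ = 12.
With m₀=0, d₀=1 and mₖ₊₁ = dₖaₖ − mₖ, dₖ₊₁ = (n − mₖ₊₁²)/dₖ, aₖ₊₁ = ⌊(a₀+mₖ₊₁)/dₖ₊₁⌋:
  k=1: m=12, d=24, a=1
  k=2: m=12, d=1, a=24
d=1 and a=2a₀=24 at k=2, so the next step gives (m, d) = (12, 24) again — its k=1 value — and the period has length 2.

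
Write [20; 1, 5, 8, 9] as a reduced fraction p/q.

9314/447

Fold from the inside: start with 9/1.
  8 + 1/9 = 73/9
  5 + 9/73 = 374/73
  1 + 73/374 = 447/374
  20 + 374/447 = 9314/447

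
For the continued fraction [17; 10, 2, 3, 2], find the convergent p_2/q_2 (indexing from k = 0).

Using pₖ = aₖpₖ₋₁ + pₖ₋₂, qₖ = aₖqₖ₋₁ + qₖ₋₂ (with p₋₁=1, p₋₂=0, q₋₁=0, q₋₂=1):
  k=0: a=17, p=17, q=1
  k=1: a=10, p=171, q=10
  k=2: a=2, p=359, q=21

359/21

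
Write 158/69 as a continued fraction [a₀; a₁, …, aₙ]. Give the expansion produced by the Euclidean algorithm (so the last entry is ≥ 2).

[2; 3, 2, 4, 2]

158 = 2×69 + 20
69 = 3×20 + 9
20 = 2×9 + 2
9 = 4×2 + 1
2 = 2×1 + 0  (stop)
So 158/69 = [2; 3, 2, 4, 2].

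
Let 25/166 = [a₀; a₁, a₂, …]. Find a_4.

25 = 0·166 + 25   →  a_0 = 0
166 = 6·25 + 16   →  a_1 = 6
25 = 1·16 + 9   →  a_2 = 1
16 = 1·9 + 7   →  a_3 = 1
9 = 1·7 + 2   →  a_4 = 1

1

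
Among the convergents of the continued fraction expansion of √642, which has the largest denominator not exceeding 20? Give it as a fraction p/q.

76/3

√642 = [25; 2, 1, 24, 1, 2, 50, …] (period length 6).
Convergents:
  p_0/q_0 = 25/1
  p_1/q_1 = 51/2
  p_2/q_2 = 76/3
  p_3/q_3 = 1875/74
q_2 = 3 ≤ 20 < 74 = q_3, so the answer is 76/3.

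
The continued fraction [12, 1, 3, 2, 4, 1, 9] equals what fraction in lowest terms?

6145/481

Fold from the inside: start with 9/1.
  1 + 1/9 = 10/9
  4 + 9/10 = 49/10
  2 + 10/49 = 108/49
  3 + 49/108 = 373/108
  1 + 108/373 = 481/373
  12 + 373/481 = 6145/481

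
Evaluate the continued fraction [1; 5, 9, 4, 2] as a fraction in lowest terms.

Using pₖ = aₖpₖ₋₁ + pₖ₋₂ and qₖ = aₖqₖ₋₁ + qₖ₋₂:
  k=0: a=1, p=1, q=1
  k=1: a=5, p=6, q=5
  k=2: a=9, p=55, q=46
  k=3: a=4, p=226, q=189
  k=4: a=2, p=507, q=424

507/424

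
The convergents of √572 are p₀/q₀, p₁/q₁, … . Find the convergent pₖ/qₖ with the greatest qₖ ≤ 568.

√572 = [23; 1, 10, 1, 46, …] (period length 4).
Convergents:
  p_0/q_0 = 23/1
  p_1/q_1 = 24/1
  p_2/q_2 = 263/11
  p_3/q_3 = 287/12
  p_4/q_4 = 13465/563
  p_5/q_5 = 13752/575
q_4 = 563 ≤ 568 < 575 = q_5, so the answer is 13465/563.

13465/563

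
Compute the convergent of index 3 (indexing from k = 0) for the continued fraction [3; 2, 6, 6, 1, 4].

277/80

Using pₖ = aₖpₖ₋₁ + pₖ₋₂, qₖ = aₖqₖ₋₁ + qₖ₋₂ (with p₋₁=1, p₋₂=0, q₋₁=0, q₋₂=1):
  k=0: a=3, p=3, q=1
  k=1: a=2, p=7, q=2
  k=2: a=6, p=45, q=13
  k=3: a=6, p=277, q=80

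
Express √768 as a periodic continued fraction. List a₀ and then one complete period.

a₀ = ⌊√768⌋ = 27.

[27; 1, 2, 2, 13, 2, 2, 1, 54]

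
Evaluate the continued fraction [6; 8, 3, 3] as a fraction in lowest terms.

508/83

Using pₖ = aₖpₖ₋₁ + pₖ₋₂ and qₖ = aₖqₖ₋₁ + qₖ₋₂:
  k=0: a=6, p=6, q=1
  k=1: a=8, p=49, q=8
  k=2: a=3, p=153, q=25
  k=3: a=3, p=508, q=83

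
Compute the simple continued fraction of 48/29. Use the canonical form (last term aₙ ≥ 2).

[1; 1, 1, 1, 9]

48 = 1·29 + 19
29 = 1·19 + 10
19 = 1·10 + 9
10 = 1·9 + 1
9 = 9·1 + 0  (stop)
So 48/29 = [1; 1, 1, 1, 9].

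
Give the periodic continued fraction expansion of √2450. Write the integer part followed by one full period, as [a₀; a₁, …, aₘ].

[49; 2, 98]

a₀ = ⌊√2450⌋ = 49.
With m₀=0, d₀=1 and mₖ₊₁ = dₖaₖ − mₖ, dₖ₊₁ = (n − mₖ₊₁²)/dₖ, aₖ₊₁ = ⌊(a₀+mₖ₊₁)/dₖ₊₁⌋:
  k=1: m=49, d=49, a=2
  k=2: m=49, d=1, a=98
d=1 and a=2a₀=98 at k=2, so the next step gives (m, d) = (49, 49) again — its k=1 value — and the period has length 2.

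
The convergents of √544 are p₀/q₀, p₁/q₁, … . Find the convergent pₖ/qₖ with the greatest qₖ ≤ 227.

2449/105

√544 = [23; 3, 11, 3, 46, …] (period length 4).
Convergents:
  p_0/q_0 = 23/1
  p_1/q_1 = 70/3
  p_2/q_2 = 793/34
  p_3/q_3 = 2449/105
  p_4/q_4 = 113447/4864
q_3 = 105 ≤ 227 < 4864 = q_4, so the answer is 2449/105.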